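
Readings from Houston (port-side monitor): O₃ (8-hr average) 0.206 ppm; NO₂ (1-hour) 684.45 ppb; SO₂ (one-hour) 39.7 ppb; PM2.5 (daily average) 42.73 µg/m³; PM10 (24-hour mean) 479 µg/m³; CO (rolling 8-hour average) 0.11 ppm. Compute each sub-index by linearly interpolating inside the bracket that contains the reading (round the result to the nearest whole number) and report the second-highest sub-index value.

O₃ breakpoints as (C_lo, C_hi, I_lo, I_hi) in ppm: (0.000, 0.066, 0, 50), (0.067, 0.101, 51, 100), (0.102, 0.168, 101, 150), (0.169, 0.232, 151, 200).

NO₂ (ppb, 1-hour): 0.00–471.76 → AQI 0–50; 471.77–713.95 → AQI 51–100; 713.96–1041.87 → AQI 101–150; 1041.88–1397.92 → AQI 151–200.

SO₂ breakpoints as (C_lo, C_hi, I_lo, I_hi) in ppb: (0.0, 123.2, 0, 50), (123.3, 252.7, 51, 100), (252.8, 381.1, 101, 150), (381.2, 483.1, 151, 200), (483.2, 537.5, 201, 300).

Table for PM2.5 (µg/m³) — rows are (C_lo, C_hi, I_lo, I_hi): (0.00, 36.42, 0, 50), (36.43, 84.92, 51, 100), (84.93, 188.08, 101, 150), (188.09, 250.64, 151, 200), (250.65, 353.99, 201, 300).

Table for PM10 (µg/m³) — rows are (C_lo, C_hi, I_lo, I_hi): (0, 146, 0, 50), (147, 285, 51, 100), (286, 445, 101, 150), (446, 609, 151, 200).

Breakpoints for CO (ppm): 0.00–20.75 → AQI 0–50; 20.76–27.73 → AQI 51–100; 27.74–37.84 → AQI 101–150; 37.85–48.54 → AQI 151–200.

O₃: 0.206 ∈ [0.169, 0.232] ↔ index [151, 200].
151 + (0.206−0.169)·(200−151)/(0.232−0.169) = 151 + 0.037·49/0.063 ≈ 179.78, so AQI = 180.
NO₂ 684.45: bracket 471.77–713.95 → index 51–100; slope 49/242.18, offset 212.68.
AQI = 51 + 49/242.18·212.68 ≈ 94.03 ⇒ 94.
SO₂: row 0.0–123.2 (AQI 0–50). (50−0)·(39.7−0.0)/(123.2−0.0) + 0 = 50·39.7/123.2 + 0 ≈ 16.11 → 16.
PM2.5: row 36.43–84.92 (AQI 51–100). (100−51)·(42.73−36.43)/(84.92−36.43) + 51 = 49·6.30/48.49 + 51 ≈ 57.37 → 57.
PM10 479: bracket 446–609 → index 151–200; slope 49/163, offset 33.
AQI = 151 + 49/163·33 ≈ 160.92 ⇒ 161.
CO: 0.11 ∈ [0.00, 20.75] ↔ index [0, 50].
0 + (0.11−0.00)·(50−0)/(20.75−0.00) = 0 + 0.11·50/20.75 ≈ 0.27, so AQI = 0.
Sub-indices: O₃→180, NO₂→94, SO₂→16, PM2.5→57, PM10→161, CO→0. Ranked high→low: 180, 161, 94, 57, 16, 0. Second-highest sub-index = 161.

161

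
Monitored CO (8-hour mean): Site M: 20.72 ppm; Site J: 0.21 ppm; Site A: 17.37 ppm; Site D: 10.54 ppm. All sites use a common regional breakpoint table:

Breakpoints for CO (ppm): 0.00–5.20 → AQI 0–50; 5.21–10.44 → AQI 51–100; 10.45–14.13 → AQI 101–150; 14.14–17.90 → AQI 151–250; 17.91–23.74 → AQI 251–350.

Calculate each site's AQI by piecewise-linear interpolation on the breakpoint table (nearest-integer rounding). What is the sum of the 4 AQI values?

Site M: row 17.91–23.74 (AQI 251–350). (350−251)·(20.72−17.91)/(23.74−17.91) + 251 = 99·2.81/5.83 + 251 ≈ 298.72 → 299.
Site J: 0.21 ∈ [0.00, 5.20] ↔ index [0, 50].
0 + (0.21−0.00)·(50−0)/(5.20−0.00) = 0 + 0.21·50/5.20 ≈ 2.02, so AQI = 2.
Site A: 17.37 lies in 14.14–17.90, so I_lo=151, I_hi=250, C_lo=14.14, C_hi=17.90.
(250−151)/(17.90−14.14) × (17.37−14.14) + 151 = 99/3.76 × 3.23 + 151 ≈ 236.05 → 236.
Site D: 10.54 lies in 10.45–14.13, so I_lo=101, I_hi=150, C_lo=10.45, C_hi=14.13.
(150−101)/(14.13−10.45) × (10.54−10.45) + 101 = 49/3.68 × 0.09 + 101 ≈ 102.20 → 102.
AQIs: Site M=299, Site J=2, Site A=236, Site D=102. Sum = 299 + 2 + 236 + 102 = 639.

639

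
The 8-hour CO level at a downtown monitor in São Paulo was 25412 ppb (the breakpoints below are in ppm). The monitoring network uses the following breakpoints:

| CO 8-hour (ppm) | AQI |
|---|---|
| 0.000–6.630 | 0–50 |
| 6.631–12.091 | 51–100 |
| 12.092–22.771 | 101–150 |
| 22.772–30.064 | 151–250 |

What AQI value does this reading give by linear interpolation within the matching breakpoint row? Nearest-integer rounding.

Convert: 25412 ppb = 25.412 ppm.
CO: 25.412 ∈ [22.772, 30.064] ↔ index [151, 250].
151 + (25.412−22.772)·(250−151)/(30.064−22.772) = 151 + 2.640·99/7.292 ≈ 186.84, so AQI = 187.

187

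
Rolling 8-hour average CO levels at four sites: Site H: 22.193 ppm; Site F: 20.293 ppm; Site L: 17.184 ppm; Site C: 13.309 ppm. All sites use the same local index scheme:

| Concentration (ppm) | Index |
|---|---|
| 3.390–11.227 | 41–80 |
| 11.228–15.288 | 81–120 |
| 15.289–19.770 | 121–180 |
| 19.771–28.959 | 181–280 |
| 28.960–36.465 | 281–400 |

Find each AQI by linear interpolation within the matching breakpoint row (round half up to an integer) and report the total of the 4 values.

641

Site H: 22.193 lies in 19.771–28.959, so I_lo=181, I_hi=280, C_lo=19.771, C_hi=28.959.
(280−181)/(28.959−19.771) × (22.193−19.771) + 181 = 99/9.188 × 2.422 + 181 ≈ 207.10 → 207.
Site F: 20.293 ∈ [19.771, 28.959] ↔ index [181, 280].
181 + (20.293−19.771)·(280−181)/(28.959−19.771) = 181 + 0.522·99/9.188 ≈ 186.62, so AQI = 187.
Site L: row 15.289–19.770 (AQI 121–180). (180−121)·(17.184−15.289)/(19.770−15.289) + 121 = 59·1.895/4.481 + 121 ≈ 145.95 → 146.
Site C 13.309: bracket 11.228–15.288 → index 81–120; slope 39/4.060, offset 2.081.
AQI = 81 + 39/4.060·2.081 ≈ 100.99 ⇒ 101.
AQIs: Site H=207, Site F=187, Site L=146, Site C=101. Sum = 207 + 187 + 146 + 101 = 641.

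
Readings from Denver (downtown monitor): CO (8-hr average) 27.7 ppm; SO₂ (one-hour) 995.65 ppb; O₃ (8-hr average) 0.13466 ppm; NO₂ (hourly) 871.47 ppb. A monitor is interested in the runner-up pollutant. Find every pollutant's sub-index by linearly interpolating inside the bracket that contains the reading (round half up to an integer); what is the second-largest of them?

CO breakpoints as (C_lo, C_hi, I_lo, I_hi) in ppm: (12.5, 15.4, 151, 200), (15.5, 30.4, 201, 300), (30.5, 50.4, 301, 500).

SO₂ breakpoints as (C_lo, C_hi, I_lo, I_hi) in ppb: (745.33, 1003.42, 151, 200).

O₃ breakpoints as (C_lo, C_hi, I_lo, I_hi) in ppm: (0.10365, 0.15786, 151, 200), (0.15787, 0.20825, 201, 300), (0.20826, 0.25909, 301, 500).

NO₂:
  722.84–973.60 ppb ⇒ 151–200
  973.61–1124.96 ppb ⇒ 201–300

CO: 27.7 ∈ [15.5, 30.4] ↔ index [201, 300].
201 + (27.7−15.5)·(300−201)/(30.4−15.5) = 201 + 12.2·99/14.9 ≈ 282.06, so AQI = 282.
SO₂: 995.65 lies in 745.33–1003.42, so I_lo=151, I_hi=200, C_lo=745.33, C_hi=1003.42.
(200−151)/(1003.42−745.33) × (995.65−745.33) + 151 = 49/258.09 × 250.32 + 151 ≈ 198.52 → 199.
O₃: row 0.10365–0.15786 (AQI 151–200). (200−151)·(0.13466−0.10365)/(0.15786−0.10365) + 151 = 49·0.03101/0.05421 + 151 ≈ 179.03 → 179.
NO₂ 871.47: bracket 722.84–973.60 → index 151–200; slope 49/250.76, offset 148.63.
AQI = 151 + 49/250.76·148.63 ≈ 180.04 ⇒ 180.
Sub-indices: CO→282, SO₂→199, O₃→179, NO₂→180. Ranked high→low: 282, 199, 180, 179. Second-highest sub-index = 199.

199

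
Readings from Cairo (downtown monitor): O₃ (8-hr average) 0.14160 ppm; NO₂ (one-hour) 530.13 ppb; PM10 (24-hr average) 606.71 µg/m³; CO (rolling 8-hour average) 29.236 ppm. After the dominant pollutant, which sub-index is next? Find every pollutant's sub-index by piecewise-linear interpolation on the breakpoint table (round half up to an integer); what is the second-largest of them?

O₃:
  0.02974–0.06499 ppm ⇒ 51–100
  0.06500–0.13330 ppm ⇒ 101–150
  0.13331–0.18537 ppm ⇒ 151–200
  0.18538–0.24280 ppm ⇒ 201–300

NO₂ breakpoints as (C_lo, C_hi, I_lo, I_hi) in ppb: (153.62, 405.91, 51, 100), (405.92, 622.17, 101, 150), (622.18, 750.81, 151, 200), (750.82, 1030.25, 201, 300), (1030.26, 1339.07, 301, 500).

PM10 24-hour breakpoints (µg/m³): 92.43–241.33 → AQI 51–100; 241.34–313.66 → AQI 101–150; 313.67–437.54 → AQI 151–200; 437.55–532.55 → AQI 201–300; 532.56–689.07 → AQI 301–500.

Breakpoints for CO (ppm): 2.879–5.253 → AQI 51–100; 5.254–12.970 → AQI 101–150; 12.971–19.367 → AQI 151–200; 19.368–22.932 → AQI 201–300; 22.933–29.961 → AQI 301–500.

O₃: row 0.13331–0.18537 (AQI 151–200). (200−151)·(0.14160−0.13331)/(0.18537−0.13331) + 151 = 49·0.00829/0.05206 + 151 ≈ 158.80 → 159.
NO₂: 530.13 ∈ [405.92, 622.17] ↔ index [101, 150].
101 + (530.13−405.92)·(150−101)/(622.17−405.92) = 101 + 124.21·49/216.25 ≈ 129.14, so AQI = 129.
PM10: 606.71 lies in 532.56–689.07, so I_lo=301, I_hi=500, C_lo=532.56, C_hi=689.07.
(500−301)/(689.07−532.56) × (606.71−532.56) + 301 = 199/156.51 × 74.15 + 301 ≈ 395.28 → 395.
CO: 29.236 ∈ [22.933, 29.961] ↔ index [301, 500].
301 + (29.236−22.933)·(500−301)/(29.961−22.933) = 301 + 6.303·199/7.028 ≈ 479.47, so AQI = 479.
Sub-indices: O₃→159, NO₂→129, PM10→395, CO→479. Ranked high→low: 479, 395, 159, 129. Second-highest sub-index = 395.

395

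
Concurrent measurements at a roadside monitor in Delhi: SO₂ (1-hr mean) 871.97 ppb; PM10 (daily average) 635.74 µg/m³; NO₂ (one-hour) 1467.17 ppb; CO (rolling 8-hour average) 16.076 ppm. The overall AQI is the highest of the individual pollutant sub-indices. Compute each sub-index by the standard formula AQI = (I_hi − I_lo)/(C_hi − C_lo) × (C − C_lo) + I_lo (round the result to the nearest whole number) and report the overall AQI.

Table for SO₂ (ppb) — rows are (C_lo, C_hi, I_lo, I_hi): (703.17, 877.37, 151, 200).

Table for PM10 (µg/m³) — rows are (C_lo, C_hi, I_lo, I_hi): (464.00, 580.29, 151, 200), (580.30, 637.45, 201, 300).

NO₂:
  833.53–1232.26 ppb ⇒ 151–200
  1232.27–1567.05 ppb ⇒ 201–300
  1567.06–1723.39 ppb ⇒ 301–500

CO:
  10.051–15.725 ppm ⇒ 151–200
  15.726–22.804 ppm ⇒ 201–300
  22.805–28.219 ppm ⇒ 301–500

SO₂: 871.97 ∈ [703.17, 877.37] ↔ index [151, 200].
151 + (871.97−703.17)·(200−151)/(877.37−703.17) = 151 + 168.80·49/174.20 ≈ 198.48, so AQI = 198.
PM10: 635.74 ∈ [580.30, 637.45] ↔ index [201, 300].
201 + (635.74−580.30)·(300−201)/(637.45−580.30) = 201 + 55.44·99/57.15 ≈ 297.04, so AQI = 297.
NO₂: 1467.17 ∈ [1232.27, 1567.05] ↔ index [201, 300].
201 + (1467.17−1232.27)·(300−201)/(1567.05−1232.27) = 201 + 234.90·99/334.78 ≈ 270.46, so AQI = 270.
CO: 16.076 ∈ [15.726, 22.804] ↔ index [201, 300].
201 + (16.076−15.726)·(300−201)/(22.804−15.726) = 201 + 0.350·99/7.078 ≈ 205.90, so AQI = 206.
Sub-indices: SO₂→198, PM10→297, NO₂→270, CO→206. Overall AQI = max = 297; dominant pollutant is PM10.
AQI 297: Very Unhealthy.

297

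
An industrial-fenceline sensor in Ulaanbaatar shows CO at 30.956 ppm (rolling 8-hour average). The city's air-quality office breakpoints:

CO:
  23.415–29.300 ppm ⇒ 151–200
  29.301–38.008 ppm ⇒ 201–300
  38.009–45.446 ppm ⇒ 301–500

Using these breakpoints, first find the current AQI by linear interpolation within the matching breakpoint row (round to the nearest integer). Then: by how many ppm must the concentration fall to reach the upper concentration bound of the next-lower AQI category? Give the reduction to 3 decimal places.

CO 30.956: bracket 29.301–38.008 → index 201–300; slope 99/8.707, offset 1.655.
AQI = 201 + 99/8.707·1.655 ≈ 219.82 ⇒ 220.
Current AQI 220 is in the Very Unhealthy range (201–300). The next-lower category tops out at AQI 200, whose upper concentration bound is 29.300 ppm.
Reduction needed = 30.956 − 29.300 = 1.656 ppm.

1.656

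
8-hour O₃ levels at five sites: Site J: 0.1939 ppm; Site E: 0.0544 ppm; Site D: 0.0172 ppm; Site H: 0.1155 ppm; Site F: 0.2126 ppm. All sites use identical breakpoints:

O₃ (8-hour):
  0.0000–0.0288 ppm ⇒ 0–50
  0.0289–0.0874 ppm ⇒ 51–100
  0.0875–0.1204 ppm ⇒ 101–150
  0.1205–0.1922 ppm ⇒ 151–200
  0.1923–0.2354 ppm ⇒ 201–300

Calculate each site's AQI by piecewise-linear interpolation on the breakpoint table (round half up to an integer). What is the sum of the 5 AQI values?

Site J 0.1939: bracket 0.1923–0.2354 → index 201–300; slope 99/0.0431, offset 0.0016.
AQI = 201 + 99/0.0431·0.0016 ≈ 204.68 ⇒ 205.
Site E: 0.0544 ∈ [0.0289, 0.0874] ↔ index [51, 100].
51 + (0.0544−0.0289)·(100−51)/(0.0874−0.0289) = 51 + 0.0255·49/0.0585 ≈ 72.36, so AQI = 72.
Site D: 0.0172 ∈ [0.0000, 0.0288] ↔ index [0, 50].
0 + (0.0172−0.0000)·(50−0)/(0.0288−0.0000) = 0 + 0.0172·50/0.0288 ≈ 29.86, so AQI = 30.
Site H: 0.1155 lies in 0.0875–0.1204, so I_lo=101, I_hi=150, C_lo=0.0875, C_hi=0.1204.
(150−101)/(0.1204−0.0875) × (0.1155−0.0875) + 101 = 49/0.0329 × 0.0280 + 101 ≈ 142.70 → 143.
Site F: row 0.1923–0.2354 (AQI 201–300). (300−201)·(0.2126−0.1923)/(0.2354−0.1923) + 201 = 99·0.0203/0.0431 + 201 ≈ 247.63 → 248.
AQIs: Site J=205, Site E=72, Site D=30, Site H=143, Site F=248. Sum = 205 + 72 + 30 + 143 + 248 = 698.

698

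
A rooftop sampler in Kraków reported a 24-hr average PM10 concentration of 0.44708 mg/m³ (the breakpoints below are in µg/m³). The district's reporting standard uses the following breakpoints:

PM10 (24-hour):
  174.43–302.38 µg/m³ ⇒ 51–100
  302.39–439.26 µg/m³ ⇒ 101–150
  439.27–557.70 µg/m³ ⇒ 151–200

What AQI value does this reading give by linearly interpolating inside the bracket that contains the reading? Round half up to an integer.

Convert: 0.44708 mg/m³ = 447.08 µg/m³.
PM10: 447.08 lies in 439.27–557.70, so I_lo=151, I_hi=200, C_lo=439.27, C_hi=557.70.
(200−151)/(557.70−439.27) × (447.08−439.27) + 151 = 49/118.43 × 7.81 + 151 ≈ 154.23 → 154.
AQI 154 falls in the Unhealthy category.

154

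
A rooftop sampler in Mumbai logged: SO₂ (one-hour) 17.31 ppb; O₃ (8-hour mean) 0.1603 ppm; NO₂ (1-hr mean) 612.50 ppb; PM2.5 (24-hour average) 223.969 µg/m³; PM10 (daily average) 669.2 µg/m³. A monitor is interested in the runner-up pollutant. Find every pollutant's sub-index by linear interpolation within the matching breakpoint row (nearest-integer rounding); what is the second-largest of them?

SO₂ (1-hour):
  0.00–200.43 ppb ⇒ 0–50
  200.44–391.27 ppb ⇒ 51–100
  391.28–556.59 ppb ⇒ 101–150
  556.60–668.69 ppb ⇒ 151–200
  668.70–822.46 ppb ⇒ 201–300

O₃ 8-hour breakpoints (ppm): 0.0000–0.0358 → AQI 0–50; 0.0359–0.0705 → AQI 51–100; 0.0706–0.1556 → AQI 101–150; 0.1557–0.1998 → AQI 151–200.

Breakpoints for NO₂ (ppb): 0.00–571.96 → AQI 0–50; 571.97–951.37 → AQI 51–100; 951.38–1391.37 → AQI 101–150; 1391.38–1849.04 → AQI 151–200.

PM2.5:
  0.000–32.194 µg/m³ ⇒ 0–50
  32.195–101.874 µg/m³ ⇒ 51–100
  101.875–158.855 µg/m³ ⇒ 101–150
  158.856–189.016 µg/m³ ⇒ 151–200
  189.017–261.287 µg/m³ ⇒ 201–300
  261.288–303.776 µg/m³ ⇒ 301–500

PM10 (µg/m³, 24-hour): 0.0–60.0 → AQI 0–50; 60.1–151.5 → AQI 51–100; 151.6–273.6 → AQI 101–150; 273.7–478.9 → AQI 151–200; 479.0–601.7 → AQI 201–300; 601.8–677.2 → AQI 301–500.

249

SO₂ 17.31: bracket 0.00–200.43 → index 0–50; slope 50/200.43, offset 17.31.
AQI = 0 + 50/200.43·17.31 ≈ 4.32 ⇒ 4.
O₃ 0.1603: bracket 0.1557–0.1998 → index 151–200; slope 49/0.0441, offset 0.0046.
AQI = 151 + 49/0.0441·0.0046 ≈ 156.11 ⇒ 156.
NO₂: row 571.97–951.37 (AQI 51–100). (100−51)·(612.50−571.97)/(951.37−571.97) + 51 = 49·40.53/379.40 + 51 ≈ 56.23 → 56.
PM2.5: row 189.017–261.287 (AQI 201–300). (300−201)·(223.969−189.017)/(261.287−189.017) + 201 = 99·34.952/72.270 + 201 ≈ 248.88 → 249.
PM10: 669.2 lies in 601.8–677.2, so I_lo=301, I_hi=500, C_lo=601.8, C_hi=677.2.
(500−301)/(677.2−601.8) × (669.2−601.8) + 301 = 199/75.4 × 67.4 + 301 ≈ 478.89 → 479.
Sub-indices: SO₂→4, O₃→156, NO₂→56, PM2.5→249, PM10→479. Ranked high→low: 479, 249, 156, 56, 4. Second-highest sub-index = 249.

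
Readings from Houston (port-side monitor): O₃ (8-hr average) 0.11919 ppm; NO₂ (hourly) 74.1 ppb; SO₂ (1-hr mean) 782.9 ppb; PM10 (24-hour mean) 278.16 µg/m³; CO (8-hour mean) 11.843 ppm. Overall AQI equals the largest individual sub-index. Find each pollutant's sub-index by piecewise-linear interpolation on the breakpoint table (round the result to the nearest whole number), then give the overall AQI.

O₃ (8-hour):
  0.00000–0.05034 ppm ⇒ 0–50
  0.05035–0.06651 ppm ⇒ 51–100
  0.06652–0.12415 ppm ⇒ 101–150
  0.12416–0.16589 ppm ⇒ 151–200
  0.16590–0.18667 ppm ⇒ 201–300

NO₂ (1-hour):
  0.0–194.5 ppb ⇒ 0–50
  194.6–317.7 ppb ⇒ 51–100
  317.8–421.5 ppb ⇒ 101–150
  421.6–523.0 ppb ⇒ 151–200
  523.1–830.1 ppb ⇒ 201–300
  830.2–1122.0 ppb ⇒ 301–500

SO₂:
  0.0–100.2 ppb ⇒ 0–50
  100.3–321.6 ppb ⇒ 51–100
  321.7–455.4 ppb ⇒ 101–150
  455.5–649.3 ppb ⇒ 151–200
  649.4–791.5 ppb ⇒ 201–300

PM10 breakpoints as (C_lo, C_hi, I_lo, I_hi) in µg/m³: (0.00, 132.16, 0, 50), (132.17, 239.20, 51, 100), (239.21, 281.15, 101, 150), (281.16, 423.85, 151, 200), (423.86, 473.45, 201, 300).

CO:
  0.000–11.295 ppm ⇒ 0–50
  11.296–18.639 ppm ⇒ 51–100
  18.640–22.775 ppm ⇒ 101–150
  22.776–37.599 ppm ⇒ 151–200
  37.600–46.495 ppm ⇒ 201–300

294

O₃ 0.11919: bracket 0.06652–0.12415 → index 101–150; slope 49/0.05763, offset 0.05267.
AQI = 101 + 49/0.05763·0.05267 ≈ 145.78 ⇒ 146.
NO₂: row 0.0–194.5 (AQI 0–50). (50−0)·(74.1−0.0)/(194.5−0.0) + 0 = 50·74.1/194.5 + 0 ≈ 19.05 → 19.
SO₂: 782.9 lies in 649.4–791.5, so I_lo=201, I_hi=300, C_lo=649.4, C_hi=791.5.
(300−201)/(791.5−649.4) × (782.9−649.4) + 201 = 99/142.1 × 133.5 + 201 ≈ 294.01 → 294.
PM10 278.16: bracket 239.21–281.15 → index 101–150; slope 49/41.94, offset 38.95.
AQI = 101 + 49/41.94·38.95 ≈ 146.51 ⇒ 147.
CO 11.843: bracket 11.296–18.639 → index 51–100; slope 49/7.343, offset 0.547.
AQI = 51 + 49/7.343·0.547 ≈ 54.65 ⇒ 55.
Sub-indices: O₃→146, NO₂→19, SO₂→294, PM10→147, CO→55. Overall AQI = max = 294; dominant pollutant is SO₂.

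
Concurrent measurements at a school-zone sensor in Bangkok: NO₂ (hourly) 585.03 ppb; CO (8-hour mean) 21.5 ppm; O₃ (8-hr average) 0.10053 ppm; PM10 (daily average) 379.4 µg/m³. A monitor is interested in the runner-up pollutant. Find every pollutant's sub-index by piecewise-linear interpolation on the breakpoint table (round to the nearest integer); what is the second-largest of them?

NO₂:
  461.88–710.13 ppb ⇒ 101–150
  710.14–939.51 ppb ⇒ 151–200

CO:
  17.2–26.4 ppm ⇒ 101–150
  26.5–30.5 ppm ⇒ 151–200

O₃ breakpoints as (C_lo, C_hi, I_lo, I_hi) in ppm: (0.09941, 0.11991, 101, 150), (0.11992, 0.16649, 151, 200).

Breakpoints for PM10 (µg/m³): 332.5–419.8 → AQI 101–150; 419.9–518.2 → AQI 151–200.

125

NO₂: 585.03 ∈ [461.88, 710.13] ↔ index [101, 150].
101 + (585.03−461.88)·(150−101)/(710.13−461.88) = 101 + 123.15·49/248.25 ≈ 125.31, so AQI = 125.
CO: 21.5 lies in 17.2–26.4, so I_lo=101, I_hi=150, C_lo=17.2, C_hi=26.4.
(150−101)/(26.4−17.2) × (21.5−17.2) + 101 = 49/9.2 × 4.3 + 101 ≈ 123.90 → 124.
O₃ 0.10053: bracket 0.09941–0.11991 → index 101–150; slope 49/0.02050, offset 0.00112.
AQI = 101 + 49/0.02050·0.00112 ≈ 103.68 ⇒ 104.
PM10: 379.4 lies in 332.5–419.8, so I_lo=101, I_hi=150, C_lo=332.5, C_hi=419.8.
(150−101)/(419.8−332.5) × (379.4−332.5) + 101 = 49/87.3 × 46.9 + 101 ≈ 127.32 → 127.
Sub-indices: NO₂→125, CO→124, O₃→104, PM10→127. Ranked high→low: 127, 125, 124, 104. Second-highest sub-index = 125.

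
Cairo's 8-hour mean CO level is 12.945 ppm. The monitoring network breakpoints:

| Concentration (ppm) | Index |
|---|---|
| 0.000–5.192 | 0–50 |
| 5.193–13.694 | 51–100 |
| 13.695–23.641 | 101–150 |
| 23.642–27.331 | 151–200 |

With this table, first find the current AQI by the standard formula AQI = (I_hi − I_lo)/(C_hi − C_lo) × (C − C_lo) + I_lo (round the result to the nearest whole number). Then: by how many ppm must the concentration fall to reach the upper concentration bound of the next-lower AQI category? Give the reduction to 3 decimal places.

7.753

CO: 12.945 ∈ [5.193, 13.694] ↔ index [51, 100].
51 + (12.945−5.193)·(100−51)/(13.694−5.193) = 51 + 7.752·49/8.501 ≈ 95.68, so AQI = 96.
Current AQI 96 is in the Moderate range (51–100). The next-lower category tops out at AQI 50, whose upper concentration bound is 5.192 ppm.
Reduction needed = 12.945 − 5.192 = 7.753 ppm.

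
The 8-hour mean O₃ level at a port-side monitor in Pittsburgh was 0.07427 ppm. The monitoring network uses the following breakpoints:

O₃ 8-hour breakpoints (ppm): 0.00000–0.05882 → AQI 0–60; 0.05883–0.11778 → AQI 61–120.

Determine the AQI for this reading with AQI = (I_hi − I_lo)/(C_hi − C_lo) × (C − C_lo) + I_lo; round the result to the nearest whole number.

76

O₃: row 0.05883–0.11778 (AQI 61–120). (120−61)·(0.07427−0.05883)/(0.11778−0.05883) + 61 = 59·0.01544/0.05895 + 61 ≈ 76.45 → 76.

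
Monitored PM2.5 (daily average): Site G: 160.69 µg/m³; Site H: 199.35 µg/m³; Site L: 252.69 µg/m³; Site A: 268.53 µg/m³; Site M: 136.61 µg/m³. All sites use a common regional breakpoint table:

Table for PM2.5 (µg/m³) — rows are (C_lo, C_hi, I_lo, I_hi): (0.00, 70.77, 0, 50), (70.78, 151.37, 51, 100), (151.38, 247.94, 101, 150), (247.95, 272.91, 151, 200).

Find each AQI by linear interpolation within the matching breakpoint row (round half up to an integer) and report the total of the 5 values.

Site G: row 151.38–247.94 (AQI 101–150). (150−101)·(160.69−151.38)/(247.94−151.38) + 101 = 49·9.31/96.56 + 101 ≈ 105.72 → 106.
Site H: 199.35 lies in 151.38–247.94, so I_lo=101, I_hi=150, C_lo=151.38, C_hi=247.94.
(150−101)/(247.94−151.38) × (199.35−151.38) + 101 = 49/96.56 × 47.97 + 101 ≈ 125.34 → 125.
Site L: row 247.95–272.91 (AQI 151–200). (200−151)·(252.69−247.95)/(272.91−247.95) + 151 = 49·4.74/24.96 + 151 ≈ 160.31 → 160.
Site A: 268.53 lies in 247.95–272.91, so I_lo=151, I_hi=200, C_lo=247.95, C_hi=272.91.
(200−151)/(272.91−247.95) × (268.53−247.95) + 151 = 49/24.96 × 20.58 + 151 ≈ 191.40 → 191.
Site M: 136.61 ∈ [70.78, 151.37] ↔ index [51, 100].
51 + (136.61−70.78)·(100−51)/(151.37−70.78) = 51 + 65.83·49/80.59 ≈ 91.03, so AQI = 91.
AQIs: Site G=106, Site H=125, Site L=160, Site A=191, Site M=91. Sum = 106 + 125 + 160 + 191 + 91 = 673.

673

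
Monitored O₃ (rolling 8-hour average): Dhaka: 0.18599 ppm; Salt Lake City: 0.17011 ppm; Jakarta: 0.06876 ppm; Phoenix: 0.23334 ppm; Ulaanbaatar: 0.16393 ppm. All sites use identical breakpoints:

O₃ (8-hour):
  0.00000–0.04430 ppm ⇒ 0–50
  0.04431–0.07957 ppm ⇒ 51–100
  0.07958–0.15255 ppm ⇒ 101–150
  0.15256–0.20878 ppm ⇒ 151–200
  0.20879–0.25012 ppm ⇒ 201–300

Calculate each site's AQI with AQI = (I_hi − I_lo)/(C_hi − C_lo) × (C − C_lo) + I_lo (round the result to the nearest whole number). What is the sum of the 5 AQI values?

Dhaka: row 0.15256–0.20878 (AQI 151–200). (200−151)·(0.18599−0.15256)/(0.20878−0.15256) + 151 = 49·0.03343/0.05622 + 151 ≈ 180.14 → 180.
Salt Lake City: 0.17011 ∈ [0.15256, 0.20878] ↔ index [151, 200].
151 + (0.17011−0.15256)·(200−151)/(0.20878−0.15256) = 151 + 0.01755·49/0.05622 ≈ 166.30, so AQI = 166.
Jakarta: 0.06876 lies in 0.04431–0.07957, so I_lo=51, I_hi=100, C_lo=0.04431, C_hi=0.07957.
(100−51)/(0.07957−0.04431) × (0.06876−0.04431) + 51 = 49/0.03526 × 0.02445 + 51 ≈ 84.98 → 85.
Phoenix: 0.23334 ∈ [0.20879, 0.25012] ↔ index [201, 300].
201 + (0.23334−0.20879)·(300−201)/(0.25012−0.20879) = 201 + 0.02455·99/0.04133 ≈ 259.81, so AQI = 260.
Ulaanbaatar: row 0.15256–0.20878 (AQI 151–200). (200−151)·(0.16393−0.15256)/(0.20878−0.15256) + 151 = 49·0.01137/0.05622 + 151 ≈ 160.91 → 161.
AQIs: Dhaka=180, Salt Lake City=166, Jakarta=85, Phoenix=260, Ulaanbaatar=161. Sum = 180 + 166 + 85 + 260 + 161 = 852.

852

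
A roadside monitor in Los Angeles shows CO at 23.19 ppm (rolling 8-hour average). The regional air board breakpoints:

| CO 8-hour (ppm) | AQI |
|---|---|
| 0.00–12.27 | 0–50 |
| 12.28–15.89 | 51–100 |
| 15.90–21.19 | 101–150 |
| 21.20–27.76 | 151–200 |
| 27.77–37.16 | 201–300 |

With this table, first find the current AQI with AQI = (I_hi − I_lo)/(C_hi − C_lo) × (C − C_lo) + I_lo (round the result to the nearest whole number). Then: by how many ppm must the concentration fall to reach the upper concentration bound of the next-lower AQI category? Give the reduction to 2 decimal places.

CO: 23.19 ∈ [21.20, 27.76] ↔ index [151, 200].
151 + (23.19−21.20)·(200−151)/(27.76−21.20) = 151 + 1.99·49/6.56 ≈ 165.86, so AQI = 166.
Current AQI 166 is in the Unhealthy range (151–200). The next-lower category tops out at AQI 150, whose upper concentration bound is 21.19 ppm.
Reduction needed = 23.19 − 21.19 = 2.00 ppm.

2.00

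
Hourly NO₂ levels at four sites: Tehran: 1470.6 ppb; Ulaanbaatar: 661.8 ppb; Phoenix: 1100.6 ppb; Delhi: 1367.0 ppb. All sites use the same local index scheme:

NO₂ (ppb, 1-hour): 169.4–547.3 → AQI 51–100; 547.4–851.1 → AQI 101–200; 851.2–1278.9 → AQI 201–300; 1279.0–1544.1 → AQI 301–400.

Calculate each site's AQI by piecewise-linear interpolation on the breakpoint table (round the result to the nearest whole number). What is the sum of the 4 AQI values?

Tehran: row 1279.0–1544.1 (AQI 301–400). (400−301)·(1470.6−1279.0)/(1544.1−1279.0) + 301 = 99·191.6/265.1 + 301 ≈ 372.55 → 373.
Ulaanbaatar: row 547.4–851.1 (AQI 101–200). (200−101)·(661.8−547.4)/(851.1−547.4) + 101 = 99·114.4/303.7 + 101 ≈ 138.29 → 138.
Phoenix: 1100.6 ∈ [851.2, 1278.9] ↔ index [201, 300].
201 + (1100.6−851.2)·(300−201)/(1278.9−851.2) = 201 + 249.4·99/427.7 ≈ 258.73, so AQI = 259.
Delhi 1367.0: bracket 1279.0–1544.1 → index 301–400; slope 99/265.1, offset 88.0.
AQI = 301 + 99/265.1·88.0 ≈ 333.86 ⇒ 334.
AQIs: Tehran=373, Ulaanbaatar=138, Phoenix=259, Delhi=334. Sum = 373 + 138 + 259 + 334 = 1104.

1104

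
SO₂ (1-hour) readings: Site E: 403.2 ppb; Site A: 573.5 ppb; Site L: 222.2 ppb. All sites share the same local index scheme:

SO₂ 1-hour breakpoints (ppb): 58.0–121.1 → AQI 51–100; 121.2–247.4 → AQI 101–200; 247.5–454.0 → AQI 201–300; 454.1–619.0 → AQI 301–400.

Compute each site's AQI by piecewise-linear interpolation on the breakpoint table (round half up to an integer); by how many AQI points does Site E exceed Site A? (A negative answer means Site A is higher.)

Site E: 403.2 ∈ [247.5, 454.0] ↔ index [201, 300].
201 + (403.2−247.5)·(300−201)/(454.0−247.5) = 201 + 155.7·99/206.5 ≈ 275.65, so AQI = 276.
Site A: 573.5 lies in 454.1–619.0, so I_lo=301, I_hi=400, C_lo=454.1, C_hi=619.0.
(400−301)/(619.0−454.1) × (573.5−454.1) + 301 = 99/164.9 × 119.4 + 301 ≈ 372.68 → 373.
Site L: 222.2 ∈ [121.2, 247.4] ↔ index [101, 200].
101 + (222.2−121.2)·(200−101)/(247.4−121.2) = 101 + 101.0·99/126.2 ≈ 180.23, so AQI = 180.
AQIs: Site E=276, Site A=373, Site L=180. Site E (276) − Site A (373) = -97.

-97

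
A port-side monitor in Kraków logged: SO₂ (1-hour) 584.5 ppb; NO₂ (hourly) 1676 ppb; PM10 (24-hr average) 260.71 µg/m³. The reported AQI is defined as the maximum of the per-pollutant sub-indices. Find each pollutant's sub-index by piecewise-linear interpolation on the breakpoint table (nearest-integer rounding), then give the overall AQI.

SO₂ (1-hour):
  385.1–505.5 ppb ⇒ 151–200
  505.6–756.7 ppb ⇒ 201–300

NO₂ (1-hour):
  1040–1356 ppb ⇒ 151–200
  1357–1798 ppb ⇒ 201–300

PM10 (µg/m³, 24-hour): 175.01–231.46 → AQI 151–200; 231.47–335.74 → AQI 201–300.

273

SO₂ 584.5: bracket 505.6–756.7 → index 201–300; slope 99/251.1, offset 78.9.
AQI = 201 + 99/251.1·78.9 ≈ 232.11 ⇒ 232.
NO₂: 1676 lies in 1357–1798, so I_lo=201, I_hi=300, C_lo=1357, C_hi=1798.
(300−201)/(1798−1357) × (1676−1357) + 201 = 99/441 × 319 + 201 ≈ 272.61 → 273.
PM10 260.71: bracket 231.47–335.74 → index 201–300; slope 99/104.27, offset 29.24.
AQI = 201 + 99/104.27·29.24 ≈ 228.76 ⇒ 229.
Sub-indices: SO₂→232, NO₂→273, PM10→229. Overall AQI = max = 273; dominant pollutant is NO₂.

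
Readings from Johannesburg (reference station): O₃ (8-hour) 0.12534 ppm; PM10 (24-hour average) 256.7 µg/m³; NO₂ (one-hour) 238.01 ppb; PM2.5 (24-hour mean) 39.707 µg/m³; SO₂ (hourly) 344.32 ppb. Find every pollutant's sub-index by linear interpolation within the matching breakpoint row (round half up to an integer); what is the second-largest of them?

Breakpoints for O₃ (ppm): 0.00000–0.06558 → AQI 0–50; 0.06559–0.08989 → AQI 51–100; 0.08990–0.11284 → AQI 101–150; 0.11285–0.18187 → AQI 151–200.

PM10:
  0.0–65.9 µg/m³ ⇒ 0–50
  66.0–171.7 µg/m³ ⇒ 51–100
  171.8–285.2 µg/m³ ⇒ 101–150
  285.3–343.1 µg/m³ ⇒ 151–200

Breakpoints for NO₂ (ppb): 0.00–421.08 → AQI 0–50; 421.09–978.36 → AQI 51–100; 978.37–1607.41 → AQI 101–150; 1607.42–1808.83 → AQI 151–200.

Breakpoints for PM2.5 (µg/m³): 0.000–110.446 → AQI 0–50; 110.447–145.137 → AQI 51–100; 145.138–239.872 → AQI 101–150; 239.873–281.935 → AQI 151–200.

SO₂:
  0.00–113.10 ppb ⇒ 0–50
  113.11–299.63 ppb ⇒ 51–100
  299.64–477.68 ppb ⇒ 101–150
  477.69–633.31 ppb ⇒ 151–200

138

O₃ 0.12534: bracket 0.11285–0.18187 → index 151–200; slope 49/0.06902, offset 0.01249.
AQI = 151 + 49/0.06902·0.01249 ≈ 159.87 ⇒ 160.
PM10: 256.7 lies in 171.8–285.2, so I_lo=101, I_hi=150, C_lo=171.8, C_hi=285.2.
(150−101)/(285.2−171.8) × (256.7−171.8) + 101 = 49/113.4 × 84.9 + 101 ≈ 137.69 → 138.
NO₂ 238.01: bracket 0.00–421.08 → index 0–50; slope 50/421.08, offset 238.01.
AQI = 0 + 50/421.08·238.01 ≈ 28.26 ⇒ 28.
PM2.5: 39.707 ∈ [0.000, 110.446] ↔ index [0, 50].
0 + (39.707−0.000)·(50−0)/(110.446−0.000) = 0 + 39.707·50/110.446 ≈ 17.98, so AQI = 18.
SO₂: 344.32 lies in 299.64–477.68, so I_lo=101, I_hi=150, C_lo=299.64, C_hi=477.68.
(150−101)/(477.68−299.64) × (344.32−299.64) + 101 = 49/178.04 × 44.68 + 101 ≈ 113.30 → 113.
Sub-indices: O₃→160, PM10→138, NO₂→28, PM2.5→18, SO₂→113. Ranked high→low: 160, 138, 113, 28, 18. Second-highest sub-index = 138.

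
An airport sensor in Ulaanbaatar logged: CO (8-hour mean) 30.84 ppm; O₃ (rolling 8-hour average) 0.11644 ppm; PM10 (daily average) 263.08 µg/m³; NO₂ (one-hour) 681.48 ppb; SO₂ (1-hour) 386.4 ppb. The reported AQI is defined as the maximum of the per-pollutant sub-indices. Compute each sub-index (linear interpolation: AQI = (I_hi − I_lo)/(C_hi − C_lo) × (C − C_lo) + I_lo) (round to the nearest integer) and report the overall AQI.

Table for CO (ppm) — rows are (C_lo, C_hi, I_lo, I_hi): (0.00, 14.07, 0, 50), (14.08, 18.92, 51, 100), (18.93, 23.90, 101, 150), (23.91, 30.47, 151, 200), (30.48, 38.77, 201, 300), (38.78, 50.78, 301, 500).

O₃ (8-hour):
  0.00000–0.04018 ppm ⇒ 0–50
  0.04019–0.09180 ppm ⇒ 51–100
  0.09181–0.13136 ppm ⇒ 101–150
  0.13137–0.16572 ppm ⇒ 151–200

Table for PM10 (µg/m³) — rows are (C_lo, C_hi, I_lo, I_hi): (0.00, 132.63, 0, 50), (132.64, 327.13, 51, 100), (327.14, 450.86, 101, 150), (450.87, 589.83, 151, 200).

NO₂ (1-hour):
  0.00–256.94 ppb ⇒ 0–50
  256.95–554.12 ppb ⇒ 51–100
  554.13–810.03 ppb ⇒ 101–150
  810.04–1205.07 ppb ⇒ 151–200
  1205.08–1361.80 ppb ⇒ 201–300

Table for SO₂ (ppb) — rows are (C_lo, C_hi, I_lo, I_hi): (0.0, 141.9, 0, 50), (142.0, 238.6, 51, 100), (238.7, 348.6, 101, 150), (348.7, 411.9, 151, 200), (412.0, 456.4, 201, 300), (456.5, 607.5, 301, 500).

CO: row 30.48–38.77 (AQI 201–300). (300−201)·(30.84−30.48)/(38.77−30.48) + 201 = 99·0.36/8.29 + 201 ≈ 205.30 → 205.
O₃: 0.11644 lies in 0.09181–0.13136, so I_lo=101, I_hi=150, C_lo=0.09181, C_hi=0.13136.
(150−101)/(0.13136−0.09181) × (0.11644−0.09181) + 101 = 49/0.03955 × 0.02463 + 101 ≈ 131.52 → 132.
PM10: 263.08 lies in 132.64–327.13, so I_lo=51, I_hi=100, C_lo=132.64, C_hi=327.13.
(100−51)/(327.13−132.64) × (263.08−132.64) + 51 = 49/194.49 × 130.44 + 51 ≈ 83.86 → 84.
NO₂: 681.48 lies in 554.13–810.03, so I_lo=101, I_hi=150, C_lo=554.13, C_hi=810.03.
(150−101)/(810.03−554.13) × (681.48−554.13) + 101 = 49/255.90 × 127.35 + 101 ≈ 125.39 → 125.
SO₂: 386.4 lies in 348.7–411.9, so I_lo=151, I_hi=200, C_lo=348.7, C_hi=411.9.
(200−151)/(411.9−348.7) × (386.4−348.7) + 151 = 49/63.2 × 37.7 + 151 ≈ 180.23 → 180.
Sub-indices: CO→205, O₃→132, PM10→84, NO₂→125, SO₂→180. Overall AQI = max = 205; dominant pollutant is CO.

205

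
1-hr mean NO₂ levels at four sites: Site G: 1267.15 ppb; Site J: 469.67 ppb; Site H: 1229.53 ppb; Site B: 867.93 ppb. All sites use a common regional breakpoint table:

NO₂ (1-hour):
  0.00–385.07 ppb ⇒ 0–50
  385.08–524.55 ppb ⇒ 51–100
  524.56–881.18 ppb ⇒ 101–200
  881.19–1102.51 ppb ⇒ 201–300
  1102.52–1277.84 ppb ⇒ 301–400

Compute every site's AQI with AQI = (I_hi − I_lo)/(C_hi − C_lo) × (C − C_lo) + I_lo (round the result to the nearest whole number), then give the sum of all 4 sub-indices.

Site G: row 1102.52–1277.84 (AQI 301–400). (400−301)·(1267.15−1102.52)/(1277.84−1102.52) + 301 = 99·164.63/175.32 + 301 ≈ 393.96 → 394.
Site J 469.67: bracket 385.08–524.55 → index 51–100; slope 49/139.47, offset 84.59.
AQI = 51 + 49/139.47·84.59 ≈ 80.72 ⇒ 81.
Site H: 1229.53 ∈ [1102.52, 1277.84] ↔ index [301, 400].
301 + (1229.53−1102.52)·(400−301)/(1277.84−1102.52) = 301 + 127.01·99/175.32 ≈ 372.72, so AQI = 373.
Site B: row 524.56–881.18 (AQI 101–200). (200−101)·(867.93−524.56)/(881.18−524.56) + 101 = 99·343.37/356.62 + 101 ≈ 196.32 → 196.
AQIs: Site G=394, Site J=81, Site H=373, Site B=196. Sum = 394 + 81 + 373 + 196 = 1044.

1044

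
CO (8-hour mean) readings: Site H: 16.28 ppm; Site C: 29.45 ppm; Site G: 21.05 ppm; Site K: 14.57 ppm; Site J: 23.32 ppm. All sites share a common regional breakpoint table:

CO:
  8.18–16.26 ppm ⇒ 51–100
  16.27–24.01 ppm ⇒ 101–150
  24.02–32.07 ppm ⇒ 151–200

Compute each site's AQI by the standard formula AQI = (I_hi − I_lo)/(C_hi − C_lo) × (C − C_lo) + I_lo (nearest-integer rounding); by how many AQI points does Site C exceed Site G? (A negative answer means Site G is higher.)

53

Site H: row 16.27–24.01 (AQI 101–150). (150−101)·(16.28−16.27)/(24.01−16.27) + 101 = 49·0.01/7.74 + 101 ≈ 101.06 → 101.
Site C 29.45: bracket 24.02–32.07 → index 151–200; slope 49/8.05, offset 5.43.
AQI = 151 + 49/8.05·5.43 ≈ 184.05 ⇒ 184.
Site G: row 16.27–24.01 (AQI 101–150). (150−101)·(21.05−16.27)/(24.01−16.27) + 101 = 49·4.78/7.74 + 101 ≈ 131.26 → 131.
Site K: row 8.18–16.26 (AQI 51–100). (100−51)·(14.57−8.18)/(16.26−8.18) + 51 = 49·6.39/8.08 + 51 ≈ 89.75 → 90.
Site J: 23.32 lies in 16.27–24.01, so I_lo=101, I_hi=150, C_lo=16.27, C_hi=24.01.
(150−101)/(24.01−16.27) × (23.32−16.27) + 101 = 49/7.74 × 7.05 + 101 ≈ 145.63 → 146.
AQIs: Site H=101, Site C=184, Site G=131, Site K=90, Site J=146. Site C (184) − Site G (131) = 53.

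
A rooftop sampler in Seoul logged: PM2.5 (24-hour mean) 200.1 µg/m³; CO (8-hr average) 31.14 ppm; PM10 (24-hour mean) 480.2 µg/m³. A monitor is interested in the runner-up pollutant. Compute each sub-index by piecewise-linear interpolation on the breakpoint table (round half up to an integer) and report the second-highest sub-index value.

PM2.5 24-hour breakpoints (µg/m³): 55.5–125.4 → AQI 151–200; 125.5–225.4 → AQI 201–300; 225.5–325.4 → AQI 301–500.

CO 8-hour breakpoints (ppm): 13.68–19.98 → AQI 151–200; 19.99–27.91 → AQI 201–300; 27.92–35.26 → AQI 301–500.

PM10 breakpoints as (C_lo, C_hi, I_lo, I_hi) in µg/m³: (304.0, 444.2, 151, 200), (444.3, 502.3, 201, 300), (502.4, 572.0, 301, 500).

PM2.5: 200.1 ∈ [125.5, 225.4] ↔ index [201, 300].
201 + (200.1−125.5)·(300−201)/(225.4−125.5) = 201 + 74.6·99/99.9 ≈ 274.93, so AQI = 275.
CO: 31.14 lies in 27.92–35.26, so I_lo=301, I_hi=500, C_lo=27.92, C_hi=35.26.
(500−301)/(35.26−27.92) × (31.14−27.92) + 301 = 199/7.34 × 3.22 + 301 ≈ 388.30 → 388.
PM10: row 444.3–502.3 (AQI 201–300). (300−201)·(480.2−444.3)/(502.3−444.3) + 201 = 99·35.9/58.0 + 201 ≈ 262.28 → 262.
Sub-indices: PM2.5→275, CO→388, PM10→262. Ranked high→low: 388, 275, 262. Second-highest sub-index = 275.

275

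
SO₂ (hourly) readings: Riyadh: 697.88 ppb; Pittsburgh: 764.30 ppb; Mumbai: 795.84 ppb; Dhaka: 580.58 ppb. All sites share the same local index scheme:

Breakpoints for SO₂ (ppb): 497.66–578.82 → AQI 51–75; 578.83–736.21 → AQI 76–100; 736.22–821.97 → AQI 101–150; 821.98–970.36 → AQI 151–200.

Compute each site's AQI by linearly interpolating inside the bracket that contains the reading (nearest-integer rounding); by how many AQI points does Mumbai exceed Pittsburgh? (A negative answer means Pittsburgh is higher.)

18

Riyadh: 697.88 ∈ [578.83, 736.21] ↔ index [76, 100].
76 + (697.88−578.83)·(100−76)/(736.21−578.83) = 76 + 119.05·24/157.38 ≈ 94.15, so AQI = 94.
Pittsburgh: 764.30 ∈ [736.22, 821.97] ↔ index [101, 150].
101 + (764.30−736.22)·(150−101)/(821.97−736.22) = 101 + 28.08·49/85.75 ≈ 117.05, so AQI = 117.
Mumbai: 795.84 ∈ [736.22, 821.97] ↔ index [101, 150].
101 + (795.84−736.22)·(150−101)/(821.97−736.22) = 101 + 59.62·49/85.75 ≈ 135.07, so AQI = 135.
Dhaka: row 578.83–736.21 (AQI 76–100). (100−76)·(580.58−578.83)/(736.21−578.83) + 76 = 24·1.75/157.38 + 76 ≈ 76.27 → 76.
AQIs: Riyadh=94, Pittsburgh=117, Mumbai=135, Dhaka=76. Mumbai (135) − Pittsburgh (117) = 18.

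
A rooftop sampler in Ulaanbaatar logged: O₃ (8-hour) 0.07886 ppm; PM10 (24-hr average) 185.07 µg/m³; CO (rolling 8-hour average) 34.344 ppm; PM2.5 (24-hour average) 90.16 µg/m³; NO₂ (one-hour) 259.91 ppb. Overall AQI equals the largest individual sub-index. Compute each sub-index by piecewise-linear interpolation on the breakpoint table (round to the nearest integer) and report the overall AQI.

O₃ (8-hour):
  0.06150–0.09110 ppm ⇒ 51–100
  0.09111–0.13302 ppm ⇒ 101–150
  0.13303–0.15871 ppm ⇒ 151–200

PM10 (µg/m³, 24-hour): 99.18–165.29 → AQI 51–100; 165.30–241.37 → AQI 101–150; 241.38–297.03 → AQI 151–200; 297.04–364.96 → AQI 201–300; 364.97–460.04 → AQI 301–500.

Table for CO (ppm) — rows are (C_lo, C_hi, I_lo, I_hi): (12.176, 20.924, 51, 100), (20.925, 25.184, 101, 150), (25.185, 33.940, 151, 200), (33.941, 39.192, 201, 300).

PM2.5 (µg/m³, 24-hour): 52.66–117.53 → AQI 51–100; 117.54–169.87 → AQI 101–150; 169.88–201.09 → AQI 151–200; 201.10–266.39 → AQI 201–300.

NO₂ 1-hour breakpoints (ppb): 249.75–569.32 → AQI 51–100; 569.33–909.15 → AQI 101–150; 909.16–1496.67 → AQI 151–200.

O₃: 0.07886 ∈ [0.06150, 0.09110] ↔ index [51, 100].
51 + (0.07886−0.06150)·(100−51)/(0.09110−0.06150) = 51 + 0.01736·49/0.02960 ≈ 79.74, so AQI = 80.
PM10: 185.07 lies in 165.30–241.37, so I_lo=101, I_hi=150, C_lo=165.30, C_hi=241.37.
(150−101)/(241.37−165.30) × (185.07−165.30) + 101 = 49/76.07 × 19.77 + 101 ≈ 113.73 → 114.
CO: 34.344 ∈ [33.941, 39.192] ↔ index [201, 300].
201 + (34.344−33.941)·(300−201)/(39.192−33.941) = 201 + 0.403·99/5.251 ≈ 208.60, so AQI = 209.
PM2.5 90.16: bracket 52.66–117.53 → index 51–100; slope 49/64.87, offset 37.50.
AQI = 51 + 49/64.87·37.50 ≈ 79.33 ⇒ 79.
NO₂: row 249.75–569.32 (AQI 51–100). (100−51)·(259.91−249.75)/(569.32−249.75) + 51 = 49·10.16/319.57 + 51 ≈ 52.56 → 53.
Sub-indices: O₃→80, PM10→114, CO→209, PM2.5→79, NO₂→53. Overall AQI = max = 209; dominant pollutant is CO.

209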